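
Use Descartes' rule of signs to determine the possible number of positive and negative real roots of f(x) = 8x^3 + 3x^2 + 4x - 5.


Descartes' rule of signs:

For positive roots, count sign changes in f(x) = 8x^3 + 3x^2 + 4x - 5:
Signs of coefficients: +, +, +, -
Number of sign changes: 1
Possible positive real roots: 1

For negative roots, examine f(-x) = -8x^3 + 3x^2 - 4x - 5:
Signs of coefficients: -, +, -, -
Number of sign changes: 2
Possible negative real roots: 2, 0

Positive roots: 1; Negative roots: 2 or 0


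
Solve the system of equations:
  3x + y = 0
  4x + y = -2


Using Cramer's rule:
Determinant D = (3)(1) - (4)(1) = 3 - 4 = -1
Dx = (0)(1) - (-2)(1) = 0 + 2 = 2
Dy = (3)(-2) - (4)(0) = -6 - 0 = -6
x = Dx/D = 2/-1 = -2
y = Dy/D = -6/-1 = 6

x = -2, y = 6


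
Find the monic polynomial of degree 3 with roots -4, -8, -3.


A monic polynomial with roots -4, -8, -3 is:
p(x) = (x + 4)(x + 8)(x + 3)
After multiplying by (x + 4): x + 4
After multiplying by (x + 8): x^2 + 12x + 32
After multiplying by (x + 3): x^3 + 15x^2 + 68x + 96

x^3 + 15x^2 + 68x + 96


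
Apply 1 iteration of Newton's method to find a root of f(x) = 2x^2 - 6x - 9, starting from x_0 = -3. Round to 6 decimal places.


Newton's method: x_(n+1) = x_n - f(x_n)/f'(x_n)
f(x) = 2x^2 - 6x - 9
f'(x) = 4x - 6

Iteration 1:
  f(-3.000000) = 27.000000
  f'(-3.000000) = -18.000000
  x_1 = -3.000000 - (27.000000)/(-18.000000) = -1.500000

x_1 = -1.500000


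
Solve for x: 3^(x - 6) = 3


Express both sides with the same base.
3 = 3^1
Since the bases match, equate exponents: x - 6 = 1
So x = 1 - (-6) = 7

x = 7


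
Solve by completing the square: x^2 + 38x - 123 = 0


Start: x^2 + 38x - 123 = 0
Move constant: x^2 + 38x = 123
Half of 38 is 19, squared is 361
Add 361 to both sides: x^2 + 38x + 361 = 484
(x + 19)^2 = 484
x + 19 = ±22
x = -19 + 22 = 3 or x = -19 - 22 = -41

x = -41, x = 3


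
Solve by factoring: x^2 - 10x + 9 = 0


We need two numbers that multiply to 9 and add to -10.
Those numbers are -1 and -9 (since (-1) * (-9) = 9 and (-1) + (-9) = -10).
So x^2 - 10x + 9 = (x - 1)(x - 9) = 0
Setting each factor to zero: x = 1 or x = 9

x = 1, x = 9


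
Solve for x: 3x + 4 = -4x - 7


Starting with: 3x + 4 = -4x - 7
Move all x terms to left: (3 + 4)x = -7 - 4
Simplify: 7x = -11
Divide both sides by 7: x = -11/7

x = -11/7


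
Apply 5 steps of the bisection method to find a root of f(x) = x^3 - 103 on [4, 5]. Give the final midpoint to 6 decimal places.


f(x) = x^3 - 103
f(4) = -39 < 0
f(5) = 22 > 0

Step 1: midpoint = (4.000000 + 5.000000)/2 = 4.500000
  f(4.500000) = -11.875000
  f(mid) < 0, so root is in [4.500000, 5.000000]

Step 2: midpoint = (4.500000 + 5.000000)/2 = 4.750000
  f(4.750000) = 4.171875
  f(mid) > 0, so root is in [4.500000, 4.750000]

Step 3: midpoint = (4.500000 + 4.750000)/2 = 4.625000
  f(4.625000) = -4.068359
  f(mid) < 0, so root is in [4.625000, 4.750000]

Step 4: midpoint = (4.625000 + 4.750000)/2 = 4.687500
  f(4.687500) = -0.003174
  f(mid) < 0, so root is in [4.687500, 4.750000]

Step 5: midpoint = (4.687500 + 4.750000)/2 = 4.718750
  f(4.718750) = 2.070526
  f(mid) > 0, so root is in [4.687500, 4.718750]

midpoint = 4.718750


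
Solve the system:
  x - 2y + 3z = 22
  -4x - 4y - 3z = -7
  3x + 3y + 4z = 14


Using Cramer's rule. Expand each determinant along the first row.
D  = 1*[(-4)*4 - (-3)*3] - (-2)*[(-4)*4 - (-3)*3] + 3*[(-4)*3 - (-4)*3]
  = 1*(-7) - (-2)*(-7) + 3*(0) = -21
Dx = 22*[(-4)*4 - (-3)*3] - (-2)*[(-7)*4 - (-3)*14] + 3*[(-7)*3 - (-4)*14]
  = 22*(-7) - (-2)*(14) + 3*(35) = -21
Dy = 1*[(-7)*4 - (-3)*14] - 22*[(-4)*4 - (-3)*3] + 3*[(-4)*14 - (-7)*3]
  = 1*(14) - 22*(-7) + 3*(-35) = 63
Dz = 1*[(-4)*14 - (-7)*3] - (-2)*[(-4)*14 - (-7)*3] + 22*[(-4)*3 - (-4)*3]
  = 1*(-35) - (-2)*(-35) + 22*(0) = -105
x = Dx/D = -21/-21 = 1, y = Dy/D = 63/-21 = -3, z = Dz/D = -105/-21 = 5
Check eq1: (1)(1) + (-2)(-3) + (3)(5) = 22 = 22 ✓
Check eq2: (-4)(1) + (-4)(-3) + (-3)(5) = -7 = -7 ✓
Check eq3: (3)(1) + (3)(-3) + (4)(5) = 14 = 14 ✓

x = 1, y = -3, z = 5


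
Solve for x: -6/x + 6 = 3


Subtract 6 from both sides: -6/x = -3
Multiply both sides by x: -6 = -3 * x
Divide by -3: x = 2

x = 2


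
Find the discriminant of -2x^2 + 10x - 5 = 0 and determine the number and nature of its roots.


For ax^2 + bx + c = 0, discriminant D = b^2 - 4ac
Here a = -2, b = 10, c = -5
D = (10)^2 - 4(-2)(-5) = 100 - 40 = 60

D = 60 > 0 but not a perfect square
The equation has 2 distinct real irrational roots.

Discriminant = 60, 2 distinct real irrational roots


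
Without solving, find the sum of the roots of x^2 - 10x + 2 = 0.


By Vieta's formulas for ax^2 + bx + c = 0:
  Sum of roots = -b/a
  Product of roots = c/a

Here a = 1, b = -10, c = 2
Sum = -(-10)/1 = 10
Product = 2/1 = 2

Sum = 10


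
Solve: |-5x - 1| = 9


An absolute value equation |expr| = 9 gives two cases:
Case 1: -5x - 1 = 9
  -5x = 10, so x = -2
Case 2: -5x - 1 = -9
  -5x = -8, so x = 8/5

x = -2, x = 8/5


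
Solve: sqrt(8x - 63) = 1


Square both sides: 8x - 63 = 1^2 = 1
8x = 1 + 63 = 64
x = 8
Check: sqrt(8*8 - 63) = sqrt(1) = 1 ✓

x = 8


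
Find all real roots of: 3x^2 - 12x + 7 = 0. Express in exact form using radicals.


Using the quadratic formula: x = (-b ± sqrt(b^2 - 4ac)) / (2a)
Here a = 3, b = -12, c = 7
Discriminant = b^2 - 4ac = (-12)^2 - 4(3)(7) = 144 - 84 = 60
Since discriminant = 60 > 0, there are two real roots.
x = (12 ± 2*sqrt(15)) / 6
Simplifying: x = (6 ± sqrt(15)) / 3
Numerically: x ≈ 3.2910 or x ≈ 0.7090

x = (6 + sqrt(15)) / 3 or x = (6 - sqrt(15)) / 3


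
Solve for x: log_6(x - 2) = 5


Convert to exponential form: x - 2 = 6^5 = 7776
x = 7776 + 2 = 7778
Check: log_6(7778 - 2) = log_6(7776) = log_6(7776) = 5 ✓

x = 7778


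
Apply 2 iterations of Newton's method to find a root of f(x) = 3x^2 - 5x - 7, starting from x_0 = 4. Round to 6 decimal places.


Newton's method: x_(n+1) = x_n - f(x_n)/f'(x_n)
f(x) = 3x^2 - 5x - 7
f'(x) = 6x - 5

Iteration 1:
  f(4.000000) = 21.000000
  f'(4.000000) = 19.000000
  x_1 = 4.000000 - (21.000000)/(19.000000) = 2.894737

Iteration 2:
  f(2.894737) = 3.664820
  f'(2.894737) = 12.368421
  x_2 = 2.894737 - (3.664820)/(12.368421) = 2.598432

x_2 = 2.598432


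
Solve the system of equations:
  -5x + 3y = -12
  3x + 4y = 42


Using Cramer's rule:
Determinant D = (-5)(4) - (3)(3) = -20 - 9 = -29
Dx = (-12)(4) - (42)(3) = -48 - 126 = -174
Dy = (-5)(42) - (3)(-12) = -210 + 36 = -174
x = Dx/D = -174/-29 = 6
y = Dy/D = -174/-29 = 6

x = 6, y = 6


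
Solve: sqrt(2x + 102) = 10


Square both sides: 2x + 102 = 10^2 = 100
2x = 100 - 102 = -2
x = -1
Check: sqrt(2*(-1) + 102) = sqrt(100) = 10 ✓

x = -1


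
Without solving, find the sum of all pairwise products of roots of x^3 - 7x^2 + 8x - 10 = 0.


By Vieta's formulas for x^3 + bx^2 + cx + d = 0:
  r1 + r2 + r3 = -b/a = 7
  r1*r2 + r1*r3 + r2*r3 = c/a = 8
  r1*r2*r3 = -d/a = 10


Sum of pairwise products = 8


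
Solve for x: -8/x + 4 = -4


Subtract 4 from both sides: -8/x = -8
Multiply both sides by x: -8 = -8 * x
Divide by -8: x = 1

x = 1


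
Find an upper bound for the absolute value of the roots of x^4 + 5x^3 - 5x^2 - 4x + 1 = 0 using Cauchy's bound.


Cauchy's bound: all roots r satisfy |r| <= 1 + max(|a_i/a_n|) for i = 0,...,n-1
where a_n is the leading coefficient.

Coefficients: [1, 5, -5, -4, 1]
Leading coefficient a_n = 1
Ratios |a_i/a_n|: 5, 5, 4, 1
Maximum ratio: 5
Cauchy's bound: |r| <= 1 + 5 = 6

Upper bound = 6


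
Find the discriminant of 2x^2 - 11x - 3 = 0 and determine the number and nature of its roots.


For ax^2 + bx + c = 0, discriminant D = b^2 - 4ac
Here a = 2, b = -11, c = -3
D = (-11)^2 - 4(2)(-3) = 121 + 24 = 145

D = 145 > 0 but not a perfect square
The equation has 2 distinct real irrational roots.

Discriminant = 145, 2 distinct real irrational roots


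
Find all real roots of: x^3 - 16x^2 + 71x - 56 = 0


Let p(x) = x^3 - 16x^2 + 71x - 56. By the rational root theorem (leading coefficient 1), any rational root is an integer divisor of 56: try ±1, ±2, ... in turn.
Test x = 1: value = 0 ✓, so (x - 1) is a factor.
Synthetic division by (x - 1): bring down 1; 1(1) - 16 = -15; (-15)(1) + 71 = 56; 56(1) - 56 = 0 → quotient x^2 - 15x + 56, remainder 0.
Solve the quadratic x^2 - 15x + 56 = 0: discriminant = (-15)^2 - 4(1)(56) = 225 - 224 = 1.
sqrt(1) = 1, so x = (15 ± 1)/2: x = 8 or x = 7.

x = 1, x = 7, x = 8


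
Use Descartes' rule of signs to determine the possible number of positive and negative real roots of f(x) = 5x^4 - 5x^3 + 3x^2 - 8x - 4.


Descartes' rule of signs:

For positive roots, count sign changes in f(x) = 5x^4 - 5x^3 + 3x^2 - 8x - 4:
Signs of coefficients: +, -, +, -, -
Number of sign changes: 3
Possible positive real roots: 3, 1

For negative roots, examine f(-x) = 5x^4 + 5x^3 + 3x^2 + 8x - 4:
Signs of coefficients: +, +, +, +, -
Number of sign changes: 1
Possible negative real roots: 1

Positive roots: 3 or 1; Negative roots: 1


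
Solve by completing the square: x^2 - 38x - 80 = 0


Start: x^2 - 38x - 80 = 0
Move constant: x^2 - 38x = 80
Half of -38 is -19, squared is 361
Add 361 to both sides: x^2 - 38x + 361 = 441
(x - 19)^2 = 441
x - 19 = ±21
x = 19 + 21 = 40 or x = 19 - 21 = -2

x = -2, x = 40


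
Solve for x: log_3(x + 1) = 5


Convert to exponential form: x + 1 = 3^5 = 243
x = 243 - 1 = 242
Check: log_3(242 + 1) = log_3(243) = log_3(243) = 5 ✓

x = 242


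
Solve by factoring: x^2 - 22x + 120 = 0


We need two numbers that multiply to 120 and add to -22.
Those numbers are -10 and -12 (since (-10) * (-12) = 120 and (-10) + (-12) = -22).
So x^2 - 22x + 120 = (x - 10)(x - 12) = 0
Setting each factor to zero: x = 10 or x = 12

x = 10, x = 12


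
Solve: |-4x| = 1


An absolute value equation |expr| = 1 gives two cases:
Case 1: -4x = 1
  -4x = 1, so x = -1/4
Case 2: -4x = -1
  -4x = -1, so x = 1/4

x = -1/4, x = 1/4


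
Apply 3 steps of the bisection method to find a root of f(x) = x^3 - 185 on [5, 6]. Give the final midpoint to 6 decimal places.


f(x) = x^3 - 185
f(5) = -60 < 0
f(6) = 31 > 0

Step 1: midpoint = (5.000000 + 6.000000)/2 = 5.500000
  f(5.500000) = -18.625000
  f(mid) < 0, so root is in [5.500000, 6.000000]

Step 2: midpoint = (5.500000 + 6.000000)/2 = 5.750000
  f(5.750000) = 5.109375
  f(mid) > 0, so root is in [5.500000, 5.750000]

Step 3: midpoint = (5.500000 + 5.750000)/2 = 5.625000
  f(5.625000) = -7.021484
  f(mid) < 0, so root is in [5.625000, 5.750000]

midpoint = 5.625000


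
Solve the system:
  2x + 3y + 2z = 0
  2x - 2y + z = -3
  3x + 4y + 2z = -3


Using Cramer's rule. Expand each determinant along the first row.
D  = 2*[(-2)*2 - 1*4] - 3*[2*2 - 1*3] + 2*[2*4 - (-2)*3]
  = 2*(-8) - 3*(1) + 2*(14) = 9
Dx = 0*[(-2)*2 - 1*4] - 3*[(-3)*2 - 1*(-3)] + 2*[(-3)*4 - (-2)*(-3)]
  = 0*(-8) - 3*(-3) + 2*(-18) = -27
Dy = 2*[(-3)*2 - 1*(-3)] - 0*[2*2 - 1*3] + 2*[2*(-3) - (-3)*3]
  = 2*(-3) - 0*(1) + 2*(3) = 0
Dz = 2*[(-2)*(-3) - (-3)*4] - 3*[2*(-3) - (-3)*3] + 0*[2*4 - (-2)*3]
  = 2*(18) - 3*(3) + 0*(14) = 27
x = Dx/D = -27/9 = -3, y = Dy/D = 0/9 = 0, z = Dz/D = 27/9 = 3
Check eq1: (2)(-3) + (3)(0) + (2)(3) = 0 = 0 ✓
Check eq2: (2)(-3) + (-2)(0) + (1)(3) = -3 = -3 ✓
Check eq3: (3)(-3) + (4)(0) + (2)(3) = -3 = -3 ✓

x = -3, y = 0, z = 3


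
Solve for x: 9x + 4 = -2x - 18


Starting with: 9x + 4 = -2x - 18
Move all x terms to left: (9 + 2)x = -18 - 4
Simplify: 11x = -22
Divide both sides by 11: x = -2

x = -2


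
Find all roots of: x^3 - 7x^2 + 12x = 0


The constant term is 0, so x = 0 is a root. Factor out x:
  x^2 - 7x + 12 = 0
Solve the quadratic x^2 - 7x + 12 = 0: discriminant = (-7)^2 - 4(1)(12) = 49 - 48 = 1.
sqrt(1) = 1, so x = (7 ± 1)/2: x = 4 or x = 3.
Collecting all roots found:

x = 0, x = 3, x = 4


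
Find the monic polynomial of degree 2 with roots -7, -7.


A monic polynomial with roots -7, -7 is:
p(x) = (x + 7)(x + 7)
After multiplying by (x + 7): x + 7
After multiplying by (x + 7): x^2 + 14x + 49

x^2 + 14x + 49


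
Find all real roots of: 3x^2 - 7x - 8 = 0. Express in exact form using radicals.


Using the quadratic formula: x = (-b ± sqrt(b^2 - 4ac)) / (2a)
Here a = 3, b = -7, c = -8
Discriminant = b^2 - 4ac = (-7)^2 - 4(3)(-8) = 49 + 96 = 145
Since discriminant = 145 > 0, there are two real roots.
x = (7 ± sqrt(145)) / 6
Numerically: x ≈ 3.1736 or x ≈ -0.8403

x = (7 + sqrt(145)) / 6 or x = (7 - sqrt(145)) / 6


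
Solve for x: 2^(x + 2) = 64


Express both sides with the same base.
64 = 2^6
Since the bases match, equate exponents: x + 2 = 6
So x = 6 - (2) = 4

x = 4


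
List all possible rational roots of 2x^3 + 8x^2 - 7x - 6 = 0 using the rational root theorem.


Rational root theorem: possible roots are ±p/q where:
  p divides the constant term (-6): p ∈ {1, 2, 3, 6}
  q divides the leading coefficient (2): q ∈ {1, 2}

All possible rational roots: -6, -3, -2, -3/2, -1, -1/2, 1/2, 1, 3/2, 2, 3, 6

-6, -3, -2, -3/2, -1, -1/2, 1/2, 1, 3/2, 2, 3, 6


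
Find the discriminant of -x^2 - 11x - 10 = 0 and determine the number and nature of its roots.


For ax^2 + bx + c = 0, discriminant D = b^2 - 4ac
Here a = -1, b = -11, c = -10
D = (-11)^2 - 4(-1)(-10) = 121 - 40 = 81

D = 81 > 0 and is a perfect square (sqrt = 9)
The equation has 2 distinct real rational roots.

Discriminant = 81, 2 distinct real rational roots


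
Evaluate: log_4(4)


We need the exponent such that 4^? = 4
4^1 = 4
Therefore log_4(4) = 1

1


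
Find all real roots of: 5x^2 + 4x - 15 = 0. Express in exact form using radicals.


Using the quadratic formula: x = (-b ± sqrt(b^2 - 4ac)) / (2a)
Here a = 5, b = 4, c = -15
Discriminant = b^2 - 4ac = 4^2 - 4(5)(-15) = 16 + 300 = 316
Since discriminant = 316 > 0, there are two real roots.
x = (-4 ± 2*sqrt(79)) / 10
Simplifying: x = (-2 ± sqrt(79)) / 5
Numerically: x ≈ 1.3776 or x ≈ -2.1776

x = (-2 + sqrt(79)) / 5 or x = (-2 - sqrt(79)) / 5


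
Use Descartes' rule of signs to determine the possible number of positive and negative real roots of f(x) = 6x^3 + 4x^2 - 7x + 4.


Descartes' rule of signs:

For positive roots, count sign changes in f(x) = 6x^3 + 4x^2 - 7x + 4:
Signs of coefficients: +, +, -, +
Number of sign changes: 2
Possible positive real roots: 2, 0

For negative roots, examine f(-x) = -6x^3 + 4x^2 + 7x + 4:
Signs of coefficients: -, +, +, +
Number of sign changes: 1
Possible negative real roots: 1

Positive roots: 2 or 0; Negative roots: 1


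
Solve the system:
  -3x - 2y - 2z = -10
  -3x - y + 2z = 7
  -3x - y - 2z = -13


Using Cramer's rule. Expand each determinant along the first row.
D  = (-3)*[(-1)*(-2) - 2*(-1)] - (-2)*[(-3)*(-2) - 2*(-3)] + (-2)*[(-3)*(-1) - (-1)*(-3)]
  = (-3)*(4) - (-2)*(12) + (-2)*(0) = 12
Dx = (-10)*[(-1)*(-2) - 2*(-1)] - (-2)*[7*(-2) - 2*(-13)] + (-2)*[7*(-1) - (-1)*(-13)]
  = (-10)*(4) - (-2)*(12) + (-2)*(-20) = 24
Dy = (-3)*[7*(-2) - 2*(-13)] - (-10)*[(-3)*(-2) - 2*(-3)] + (-2)*[(-3)*(-13) - 7*(-3)]
  = (-3)*(12) - (-10)*(12) + (-2)*(60) = -36
Dz = (-3)*[(-1)*(-13) - 7*(-1)] - (-2)*[(-3)*(-13) - 7*(-3)] + (-10)*[(-3)*(-1) - (-1)*(-3)]
  = (-3)*(20) - (-2)*(60) + (-10)*(0) = 60
x = Dx/D = 24/12 = 2, y = Dy/D = -36/12 = -3, z = Dz/D = 60/12 = 5
Check eq1: (-3)(2) + (-2)(-3) + (-2)(5) = -10 = -10 ✓
Check eq2: (-3)(2) + (-1)(-3) + (2)(5) = 7 = 7 ✓
Check eq3: (-3)(2) + (-1)(-3) + (-2)(5) = -13 = -13 ✓

x = 2, y = -3, z = 5


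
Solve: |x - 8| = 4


An absolute value equation |expr| = 4 gives two cases:
Case 1: x - 8 = 4
  x = 12, so x = 12
Case 2: x - 8 = -4
  x = 4, so x = 4

x = 4, x = 12


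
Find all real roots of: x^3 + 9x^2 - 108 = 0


Let p(x) = x^3 + 9x^2 - 108. By the rational root theorem (leading coefficient 1), any rational root is an integer divisor of 108: try ±1, ±2, ... in turn.
Test x = 1: value = -98 ≠ 0.
Test x = -1: value = -100 ≠ 0.
Test x = 2: value = -64 ≠ 0.
Test x = -2: value = -80 ≠ 0.
Test x = 3: value = 0 ✓, so (x - 3) is a factor.
Synthetic division by (x - 3): bring down 1; 1(3) + 9 = 12; 12(3) + 0 = 36; 36(3) - 108 = 0 → quotient x^2 + 12x + 36, remainder 0.
Solve the quadratic x^2 + 12x + 36 = 0: discriminant = 12^2 - 4(1)(36) = 144 - 144 = 0.
Discriminant = 0, so a double root: x = -12/2 = -6.

x = -6 (multiplicity 2), x = 3


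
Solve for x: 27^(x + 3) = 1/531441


Express both sides with the same base.
1/531441 = 27^(-4)
Since the bases match, equate exponents: x + 3 = -4
So x = -4 - (3) = -7

x = -7


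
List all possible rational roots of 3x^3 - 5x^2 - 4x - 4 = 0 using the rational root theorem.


Rational root theorem: possible roots are ±p/q where:
  p divides the constant term (-4): p ∈ {1, 2, 4}
  q divides the leading coefficient (3): q ∈ {1, 3}

All possible rational roots: -4, -2, -4/3, -1, -2/3, -1/3, 1/3, 2/3, 1, 4/3, 2, 4

-4, -2, -4/3, -1, -2/3, -1/3, 1/3, 2/3, 1, 4/3, 2, 4


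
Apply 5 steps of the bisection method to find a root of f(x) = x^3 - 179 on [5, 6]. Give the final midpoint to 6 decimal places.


f(x) = x^3 - 179
f(5) = -54 < 0
f(6) = 37 > 0

Step 1: midpoint = (5.000000 + 6.000000)/2 = 5.500000
  f(5.500000) = -12.625000
  f(mid) < 0, so root is in [5.500000, 6.000000]

Step 2: midpoint = (5.500000 + 6.000000)/2 = 5.750000
  f(5.750000) = 11.109375
  f(mid) > 0, so root is in [5.500000, 5.750000]

Step 3: midpoint = (5.500000 + 5.750000)/2 = 5.625000
  f(5.625000) = -1.021484
  f(mid) < 0, so root is in [5.625000, 5.750000]

Step 4: midpoint = (5.625000 + 5.750000)/2 = 5.687500
  f(5.687500) = 4.977295
  f(mid) > 0, so root is in [5.625000, 5.687500]

Step 5: midpoint = (5.625000 + 5.687500)/2 = 5.656250
  f(5.656250) = 1.961334
  f(mid) > 0, so root is in [5.625000, 5.656250]

midpoint = 5.656250


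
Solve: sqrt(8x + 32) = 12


Square both sides: 8x + 32 = 12^2 = 144
8x = 144 - 32 = 112
x = 14
Check: sqrt(8*14 + 32) = sqrt(144) = 12 ✓

x = 14


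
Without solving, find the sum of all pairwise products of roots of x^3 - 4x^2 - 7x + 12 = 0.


By Vieta's formulas for x^3 + bx^2 + cx + d = 0:
  r1 + r2 + r3 = -b/a = 4
  r1*r2 + r1*r3 + r2*r3 = c/a = -7
  r1*r2*r3 = -d/a = -12


Sum of pairwise products = -7


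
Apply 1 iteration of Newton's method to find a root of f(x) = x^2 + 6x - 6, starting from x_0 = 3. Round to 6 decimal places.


Newton's method: x_(n+1) = x_n - f(x_n)/f'(x_n)
f(x) = x^2 + 6x - 6
f'(x) = 2x + 6

Iteration 1:
  f(3.000000) = 21.000000
  f'(3.000000) = 12.000000
  x_1 = 3.000000 - (21.000000)/(12.000000) = 1.250000

x_1 = 1.250000


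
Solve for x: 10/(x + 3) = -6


Multiply both sides by (x + 3): 10 = -6(x + 3)
Distribute: 10 = -6x - 18
-6x = 10 + 18 = 28
x = -14/3

x = -14/3


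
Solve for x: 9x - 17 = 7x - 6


Starting with: 9x - 17 = 7x - 6
Move all x terms to left: (9 - 7)x = -6 + 17
Simplify: 2x = 11
Divide both sides by 2: x = 11/2

x = 11/2


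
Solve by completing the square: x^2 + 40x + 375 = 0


Start: x^2 + 40x + 375 = 0
Move constant: x^2 + 40x = -375
Half of 40 is 20, squared is 400
Add 400 to both sides: x^2 + 40x + 400 = 25
(x + 20)^2 = 25
x + 20 = ±5
x = -20 + 5 = -15 or x = -20 - 5 = -25

x = -25, x = -15


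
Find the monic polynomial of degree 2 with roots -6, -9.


A monic polynomial with roots -6, -9 is:
p(x) = (x + 6)(x + 9)
After multiplying by (x + 6): x + 6
After multiplying by (x + 9): x^2 + 15x + 54

x^2 + 15x + 54


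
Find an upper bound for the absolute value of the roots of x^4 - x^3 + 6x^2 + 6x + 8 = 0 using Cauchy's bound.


Cauchy's bound: all roots r satisfy |r| <= 1 + max(|a_i/a_n|) for i = 0,...,n-1
where a_n is the leading coefficient.

Coefficients: [1, -1, 6, 6, 8]
Leading coefficient a_n = 1
Ratios |a_i/a_n|: 1, 6, 6, 8
Maximum ratio: 8
Cauchy's bound: |r| <= 1 + 8 = 9

Upper bound = 9


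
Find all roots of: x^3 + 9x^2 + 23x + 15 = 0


Let p(x) = x^3 + 9x^2 + 23x + 15. By the rational root theorem (leading coefficient 1), any rational root is an integer divisor of 15: try ±1, ±2, ... in turn.
Test x = 1: value = 48 ≠ 0.
Test x = -1: value = 0 ✓, so (x + 1) is a factor.
Synthetic division by (x + 1): bring down 1; 1(-1) + 9 = 8; 8(-1) + 23 = 15; 15(-1) + 15 = 0 → quotient x^2 + 8x + 15, remainder 0.
Solve the quadratic x^2 + 8x + 15 = 0: discriminant = 8^2 - 4(1)(15) = 64 - 60 = 4.
sqrt(4) = 2, so x = (-8 ± 2)/2: x = -3 or x = -5.
Collecting all roots found:

x = -5, x = -3, x = -1


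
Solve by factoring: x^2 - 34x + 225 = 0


We need two numbers that multiply to 225 and add to -34.
Those numbers are -9 and -25 (since (-9) * (-25) = 225 and (-9) + (-25) = -34).
So x^2 - 34x + 225 = (x - 9)(x - 25) = 0
Setting each factor to zero: x = 9 or x = 25

x = 9, x = 25


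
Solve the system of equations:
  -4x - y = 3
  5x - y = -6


Using Cramer's rule:
Determinant D = (-4)(-1) - (5)(-1) = 4 + 5 = 9
Dx = (3)(-1) - (-6)(-1) = -3 - 6 = -9
Dy = (-4)(-6) - (5)(3) = 24 - 15 = 9
x = Dx/D = -9/9 = -1
y = Dy/D = 9/9 = 1

x = -1, y = 1


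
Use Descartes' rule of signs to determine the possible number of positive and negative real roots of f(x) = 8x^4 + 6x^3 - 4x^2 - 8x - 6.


Descartes' rule of signs:

For positive roots, count sign changes in f(x) = 8x^4 + 6x^3 - 4x^2 - 8x - 6:
Signs of coefficients: +, +, -, -, -
Number of sign changes: 1
Possible positive real roots: 1

For negative roots, examine f(-x) = 8x^4 - 6x^3 - 4x^2 + 8x - 6:
Signs of coefficients: +, -, -, +, -
Number of sign changes: 3
Possible negative real roots: 3, 1

Positive roots: 1; Negative roots: 3 or 1


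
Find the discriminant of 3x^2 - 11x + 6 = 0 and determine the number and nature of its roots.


For ax^2 + bx + c = 0, discriminant D = b^2 - 4ac
Here a = 3, b = -11, c = 6
D = (-11)^2 - 4(3)(6) = 121 - 72 = 49

D = 49 > 0 and is a perfect square (sqrt = 7)
The equation has 2 distinct real rational roots.

Discriminant = 49, 2 distinct real rational roots


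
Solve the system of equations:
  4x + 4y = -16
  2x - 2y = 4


Using Cramer's rule:
Determinant D = (4)(-2) - (2)(4) = -8 - 8 = -16
Dx = (-16)(-2) - (4)(4) = 32 - 16 = 16
Dy = (4)(4) - (2)(-16) = 16 + 32 = 48
x = Dx/D = 16/-16 = -1
y = Dy/D = 48/-16 = -3

x = -1, y = -3


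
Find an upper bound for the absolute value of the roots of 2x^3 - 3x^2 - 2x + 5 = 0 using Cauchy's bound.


Cauchy's bound: all roots r satisfy |r| <= 1 + max(|a_i/a_n|) for i = 0,...,n-1
where a_n is the leading coefficient.

Coefficients: [2, -3, -2, 5]
Leading coefficient a_n = 2
Ratios |a_i/a_n|: 3/2, 1, 5/2
Maximum ratio: 5/2
Cauchy's bound: |r| <= 1 + 5/2 = 7/2

Upper bound = 7/2


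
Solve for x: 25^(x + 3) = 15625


Express both sides with the same base.
15625 = 25^3
Since the bases match, equate exponents: x + 3 = 3
So x = 3 - (3) = 0

x = 0


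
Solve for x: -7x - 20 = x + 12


Starting with: -7x - 20 = x + 12
Move all x terms to left: (-7 - 1)x = 12 + 20
Simplify: -8x = 32
Divide both sides by -8: x = -4

x = -4


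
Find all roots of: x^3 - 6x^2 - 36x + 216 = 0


Let p(x) = x^3 - 6x^2 - 36x + 216. By the rational root theorem (leading coefficient 1), any rational root is an integer divisor of 216: try ±1, ±2, ... in turn.
Test x = 1: value = 175 ≠ 0.
Test x = -1: value = 245 ≠ 0.
Test x = 2: value = 128 ≠ 0.
Test x = -2: value = 256 ≠ 0.
Test x = 3: value = 81 ≠ 0.
Test x = -3: value = 243 ≠ 0.
Test x = 4: value = 40 ≠ 0.
Test x = -4: value = 200 ≠ 0.
Test x = 6: value = 0 ✓, so (x - 6) is a factor.
Synthetic division by (x - 6): bring down 1; 1(6) - 6 = 0; 0(6) - 36 = -36; (-36)(6) + 216 = 0 → quotient x^2 - 36, remainder 0.
Solve the quadratic x^2 - 36 = 0: discriminant = 0^2 - 4(1)(-36) = 0 + 144 = 144.
sqrt(144) = 12, so x = (0 ± 12)/2: x = 6 or x = -6.
Collecting all roots found:

x = -6, x = 6 (multiplicity 2)


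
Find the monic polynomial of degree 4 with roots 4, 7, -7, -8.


A monic polynomial with roots 4, 7, -7, -8 is:
p(x) = (x - 4)(x - 7)(x + 7)(x + 8)
After multiplying by (x - 4): x - 4
After multiplying by (x - 7): x^2 - 11x + 28
After multiplying by (x + 7): x^3 - 4x^2 - 49x + 196
After multiplying by (x + 8): x^4 + 4x^3 - 81x^2 - 196x + 1568

x^4 + 4x^3 - 81x^2 - 196x + 1568


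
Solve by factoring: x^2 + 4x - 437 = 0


We need two numbers that multiply to -437 and add to 4.
Those numbers are 23 and -19 (since 23 * (-19) = -437 and 23 + (-19) = 4).
So x^2 + 4x - 437 = (x + 23)(x - 19) = 0
Setting each factor to zero: x = -23 or x = 19

x = -23, x = 19


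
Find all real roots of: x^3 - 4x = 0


The constant term is 0, so x = 0 is a root. Factor out x:
  x(x^2 - 4) = 0
Solve the quadratic x^2 - 4 = 0: discriminant = 0^2 - 4(1)(-4) = 0 + 16 = 16.
sqrt(16) = 4, so x = (0 ± 4)/2: x = 2 or x = -2.

x = -2, x = 0, x = 2


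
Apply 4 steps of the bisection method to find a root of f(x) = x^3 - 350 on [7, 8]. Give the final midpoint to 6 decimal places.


f(x) = x^3 - 350
f(7) = -7 < 0
f(8) = 162 > 0

Step 1: midpoint = (7.000000 + 8.000000)/2 = 7.500000
  f(7.500000) = 71.875000
  f(mid) > 0, so root is in [7.000000, 7.500000]

Step 2: midpoint = (7.000000 + 7.500000)/2 = 7.250000
  f(7.250000) = 31.078125
  f(mid) > 0, so root is in [7.000000, 7.250000]

Step 3: midpoint = (7.000000 + 7.250000)/2 = 7.125000
  f(7.125000) = 11.705078
  f(mid) > 0, so root is in [7.000000, 7.125000]

Step 4: midpoint = (7.000000 + 7.125000)/2 = 7.062500
  f(7.062500) = 2.269775
  f(mid) > 0, so root is in [7.000000, 7.062500]

midpoint = 7.062500


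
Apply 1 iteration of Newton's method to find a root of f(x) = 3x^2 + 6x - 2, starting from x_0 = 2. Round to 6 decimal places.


Newton's method: x_(n+1) = x_n - f(x_n)/f'(x_n)
f(x) = 3x^2 + 6x - 2
f'(x) = 6x + 6

Iteration 1:
  f(2.000000) = 22.000000
  f'(2.000000) = 18.000000
  x_1 = 2.000000 - (22.000000)/(18.000000) = 0.777778

x_1 = 0.777778


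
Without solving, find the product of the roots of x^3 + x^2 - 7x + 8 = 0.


By Vieta's formulas for x^3 + bx^2 + cx + d = 0:
  r1 + r2 + r3 = -b/a = -1
  r1*r2 + r1*r3 + r2*r3 = c/a = -7
  r1*r2*r3 = -d/a = -8


Product = -8


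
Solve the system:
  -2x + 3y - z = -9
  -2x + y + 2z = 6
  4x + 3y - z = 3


Using Cramer's rule. Expand each determinant along the first row.
D  = (-2)*[1*(-1) - 2*3] - 3*[(-2)*(-1) - 2*4] + (-1)*[(-2)*3 - 1*4]
  = (-2)*(-7) - 3*(-6) + (-1)*(-10) = 42
Dx = (-9)*[1*(-1) - 2*3] - 3*[6*(-1) - 2*3] + (-1)*[6*3 - 1*3]
  = (-9)*(-7) - 3*(-12) + (-1)*(15) = 84
Dy = (-2)*[6*(-1) - 2*3] - (-9)*[(-2)*(-1) - 2*4] + (-1)*[(-2)*3 - 6*4]
  = (-2)*(-12) - (-9)*(-6) + (-1)*(-30) = 0
Dz = (-2)*[1*3 - 6*3] - 3*[(-2)*3 - 6*4] + (-9)*[(-2)*3 - 1*4]
  = (-2)*(-15) - 3*(-30) + (-9)*(-10) = 210
x = Dx/D = 84/42 = 2, y = Dy/D = 0/42 = 0, z = Dz/D = 210/42 = 5
Check eq1: (-2)(2) + (3)(0) + (-1)(5) = -9 = -9 ✓
Check eq2: (-2)(2) + (1)(0) + (2)(5) = 6 = 6 ✓
Check eq3: (4)(2) + (3)(0) + (-1)(5) = 3 = 3 ✓

x = 2, y = 0, z = 5


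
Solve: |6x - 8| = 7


An absolute value equation |expr| = 7 gives two cases:
Case 1: 6x - 8 = 7
  6x = 15, so x = 5/2
Case 2: 6x - 8 = -7
  6x = 1, so x = 1/6

x = 1/6, x = 5/2


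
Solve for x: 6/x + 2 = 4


Subtract 2 from both sides: 6/x = 2
Multiply both sides by x: 6 = 2 * x
Divide by 2: x = 3

x = 3


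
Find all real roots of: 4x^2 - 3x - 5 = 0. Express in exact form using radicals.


Using the quadratic formula: x = (-b ± sqrt(b^2 - 4ac)) / (2a)
Here a = 4, b = -3, c = -5
Discriminant = b^2 - 4ac = (-3)^2 - 4(4)(-5) = 9 + 80 = 89
Since discriminant = 89 > 0, there are two real roots.
x = (3 ± sqrt(89)) / 8
Numerically: x ≈ 1.5542 or x ≈ -0.8042

x = (3 + sqrt(89)) / 8 or x = (3 - sqrt(89)) / 8


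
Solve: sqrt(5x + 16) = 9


Square both sides: 5x + 16 = 9^2 = 81
5x = 81 - 16 = 65
x = 13
Check: sqrt(5*13 + 16) = sqrt(81) = 9 ✓

x = 13


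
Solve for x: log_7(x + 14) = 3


Convert to exponential form: x + 14 = 7^3 = 343
x = 343 - 14 = 329
Check: log_7(329 + 14) = log_7(343) = log_7(343) = 3 ✓

x = 329


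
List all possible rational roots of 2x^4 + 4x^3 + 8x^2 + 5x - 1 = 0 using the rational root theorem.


Rational root theorem: possible roots are ±p/q where:
  p divides the constant term (-1): p ∈ {1}
  q divides the leading coefficient (2): q ∈ {1, 2}

All possible rational roots: -1, -1/2, 1/2, 1

-1, -1/2, 1/2, 1


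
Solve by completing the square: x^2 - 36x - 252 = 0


Start: x^2 - 36x - 252 = 0
Move constant: x^2 - 36x = 252
Half of -36 is -18, squared is 324
Add 324 to both sides: x^2 - 36x + 324 = 576
(x - 18)^2 = 576
x - 18 = ±24
x = 18 + 24 = 42 or x = 18 - 24 = -6

x = -6, x = 42


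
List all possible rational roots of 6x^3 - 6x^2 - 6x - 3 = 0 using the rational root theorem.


Rational root theorem: possible roots are ±p/q where:
  p divides the constant term (-3): p ∈ {1, 3}
  q divides the leading coefficient (6): q ∈ {1, 2, 3, 6}

All possible rational roots: -3, -3/2, -1, -1/2, -1/3, -1/6, 1/6, 1/3, 1/2, 1, 3/2, 3

-3, -3/2, -1, -1/2, -1/3, -1/6, 1/6, 1/3, 1/2, 1, 3/2, 3


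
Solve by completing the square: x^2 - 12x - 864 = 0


Start: x^2 - 12x - 864 = 0
Move constant: x^2 - 12x = 864
Half of -12 is -6, squared is 36
Add 36 to both sides: x^2 - 12x + 36 = 900
(x - 6)^2 = 900
x - 6 = ±30
x = 6 + 30 = 36 or x = 6 - 30 = -24

x = -24, x = 36


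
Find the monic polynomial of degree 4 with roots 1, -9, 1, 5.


A monic polynomial with roots 1, -9, 1, 5 is:
p(x) = (x - 1)(x + 9)(x - 1)(x - 5)
After multiplying by (x - 1): x - 1
After multiplying by (x + 9): x^2 + 8x - 9
After multiplying by (x - 1): x^3 + 7x^2 - 17x + 9
After multiplying by (x - 5): x^4 + 2x^3 - 52x^2 + 94x - 45

x^4 + 2x^3 - 52x^2 + 94x - 45


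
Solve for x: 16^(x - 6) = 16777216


Express both sides with the same base.
16777216 = 16^6
Since the bases match, equate exponents: x - 6 = 6
So x = 6 - (-6) = 12

x = 12


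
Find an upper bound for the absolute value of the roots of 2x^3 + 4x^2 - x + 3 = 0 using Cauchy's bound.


Cauchy's bound: all roots r satisfy |r| <= 1 + max(|a_i/a_n|) for i = 0,...,n-1
where a_n is the leading coefficient.

Coefficients: [2, 4, -1, 3]
Leading coefficient a_n = 2
Ratios |a_i/a_n|: 2, 1/2, 3/2
Maximum ratio: 2
Cauchy's bound: |r| <= 1 + 2 = 3

Upper bound = 3


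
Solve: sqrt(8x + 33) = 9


Square both sides: 8x + 33 = 9^2 = 81
8x = 81 - 33 = 48
x = 6
Check: sqrt(8*6 + 33) = sqrt(81) = 9 ✓

x = 6


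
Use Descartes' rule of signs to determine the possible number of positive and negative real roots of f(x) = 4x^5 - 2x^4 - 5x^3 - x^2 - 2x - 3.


Descartes' rule of signs:

For positive roots, count sign changes in f(x) = 4x^5 - 2x^4 - 5x^3 - x^2 - 2x - 3:
Signs of coefficients: +, -, -, -, -, -
Number of sign changes: 1
Possible positive real roots: 1

For negative roots, examine f(-x) = -4x^5 - 2x^4 + 5x^3 - x^2 + 2x - 3:
Signs of coefficients: -, -, +, -, +, -
Number of sign changes: 4
Possible negative real roots: 4, 2, 0

Positive roots: 1; Negative roots: 4 or 2 or 0


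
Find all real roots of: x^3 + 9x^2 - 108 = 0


Let p(x) = x^3 + 9x^2 - 108. By the rational root theorem (leading coefficient 1), any rational root is an integer divisor of 108: try ±1, ±2, ... in turn.
Test x = 1: value = -98 ≠ 0.
Test x = -1: value = -100 ≠ 0.
Test x = 2: value = -64 ≠ 0.
Test x = -2: value = -80 ≠ 0.
Test x = 3: value = 0 ✓, so (x - 3) is a factor.
Synthetic division by (x - 3): bring down 1; 1(3) + 9 = 12; 12(3) + 0 = 36; 36(3) - 108 = 0 → quotient x^2 + 12x + 36, remainder 0.
Solve the quadratic x^2 + 12x + 36 = 0: discriminant = 12^2 - 4(1)(36) = 144 - 144 = 0.
Discriminant = 0, so a double root: x = -12/2 = -6.

x = -6 (multiplicity 2), x = 3


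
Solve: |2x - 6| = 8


An absolute value equation |expr| = 8 gives two cases:
Case 1: 2x - 6 = 8
  2x = 14, so x = 7
Case 2: 2x - 6 = -8
  2x = -2, so x = -1

x = -1, x = 7


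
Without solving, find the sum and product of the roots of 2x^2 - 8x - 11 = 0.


By Vieta's formulas for ax^2 + bx + c = 0:
  Sum of roots = -b/a
  Product of roots = c/a

Here a = 2, b = -8, c = -11
Sum = -(-8)/2 = 4
Product = -11/2 = -11/2

Sum = 4, Product = -11/2


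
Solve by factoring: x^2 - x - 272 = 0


We need two numbers that multiply to -272 and add to -1.
Those numbers are 16 and -17 (since 16 * (-17) = -272 and 16 + (-17) = -1).
So x^2 - x - 272 = (x + 16)(x - 17) = 0
Setting each factor to zero: x = -16 or x = 17

x = -16, x = 17


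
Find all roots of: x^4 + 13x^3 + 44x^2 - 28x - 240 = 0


Let p(x) = x^4 + 13x^3 + 44x^2 - 28x - 240. By the rational root theorem (leading coefficient 1), any rational root is an integer divisor of 240: try ±1, ±2, ... in turn.
Test x = 1: value = -210 ≠ 0.
Test x = -1: value = -180 ≠ 0.
Test x = 2: value = 0 ✓, so (x - 2) is a factor.
Synthetic division by (x - 2): bring down 1; 1(2) + 13 = 15; 15(2) + 44 = 74; 74(2) - 28 = 120; 120(2) - 240 = 0 → quotient x^3 + 15x^2 + 74x + 120, remainder 0.
Continue with the quotient x^3 + 15x^2 + 74x + 120 (candidates must divide 120; re-test x = 2 first in case it repeats).
Test x = 2: value = 336 ≠ 0.
Test x = -2: value = 24 ≠ 0.
Test x = 3: value = 504 ≠ 0.
Test x = -3: value = 6 ≠ 0.
Test x = 4: value = 720 ≠ 0.
Test x = -4: value = 0 ✓, so (x + 4) is a factor.
Synthetic division by (x + 4): bring down 1; 1(-4) + 15 = 11; 11(-4) + 74 = 30; 30(-4) + 120 = 0 → quotient x^2 + 11x + 30, remainder 0.
Solve the quadratic x^2 + 11x + 30 = 0: discriminant = 11^2 - 4(1)(30) = 121 - 120 = 1.
sqrt(1) = 1, so x = (-11 ± 1)/2: x = -5 or x = -6.
Collecting all roots found:

x = -6, x = -5, x = -4, x = 2


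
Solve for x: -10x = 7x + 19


Starting with: -10x = 7x + 19
Move all x terms to left: (-10 - 7)x = 19 - 0
Simplify: -17x = 19
Divide both sides by -17: x = -19/17

x = -19/17


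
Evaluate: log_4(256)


We need the exponent such that 4^? = 256
4^4 = 256
Therefore log_4(256) = 4

4


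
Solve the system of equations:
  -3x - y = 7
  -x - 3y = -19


Using Cramer's rule:
Determinant D = (-3)(-3) - (-1)(-1) = 9 - 1 = 8
Dx = (7)(-3) - (-19)(-1) = -21 - 19 = -40
Dy = (-3)(-19) - (-1)(7) = 57 + 7 = 64
x = Dx/D = -40/8 = -5
y = Dy/D = 64/8 = 8

x = -5, y = 8


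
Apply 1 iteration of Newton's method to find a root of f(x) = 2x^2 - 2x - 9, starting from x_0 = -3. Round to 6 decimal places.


Newton's method: x_(n+1) = x_n - f(x_n)/f'(x_n)
f(x) = 2x^2 - 2x - 9
f'(x) = 4x - 2

Iteration 1:
  f(-3.000000) = 15.000000
  f'(-3.000000) = -14.000000
  x_1 = -3.000000 - (15.000000)/(-14.000000) = -1.928571

x_1 = -1.928571


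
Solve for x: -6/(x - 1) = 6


Multiply both sides by (x - 1): -6 = 6(x - 1)
Distribute: -6 = 6x - 6
6x = -6 + 6 = 0
x = 0

x = 0


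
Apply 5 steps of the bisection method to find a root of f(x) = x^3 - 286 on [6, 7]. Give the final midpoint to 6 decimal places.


f(x) = x^3 - 286
f(6) = -70 < 0
f(7) = 57 > 0

Step 1: midpoint = (6.000000 + 7.000000)/2 = 6.500000
  f(6.500000) = -11.375000
  f(mid) < 0, so root is in [6.500000, 7.000000]

Step 2: midpoint = (6.500000 + 7.000000)/2 = 6.750000
  f(6.750000) = 21.546875
  f(mid) > 0, so root is in [6.500000, 6.750000]

Step 3: midpoint = (6.500000 + 6.750000)/2 = 6.625000
  f(6.625000) = 4.775391
  f(mid) > 0, so root is in [6.500000, 6.625000]

Step 4: midpoint = (6.500000 + 6.625000)/2 = 6.562500
  f(6.562500) = -3.376709
  f(mid) < 0, so root is in [6.562500, 6.625000]

Step 5: midpoint = (6.562500 + 6.625000)/2 = 6.593750
  f(6.593750) = 0.680023
  f(mid) > 0, so root is in [6.562500, 6.593750]

midpoint = 6.593750


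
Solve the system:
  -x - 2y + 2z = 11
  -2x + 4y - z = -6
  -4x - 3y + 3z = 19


Using Cramer's rule. Expand each determinant along the first row.
D  = (-1)*[4*3 - (-1)*(-3)] - (-2)*[(-2)*3 - (-1)*(-4)] + 2*[(-2)*(-3) - 4*(-4)]
  = (-1)*(9) - (-2)*(-10) + 2*(22) = 15
Dx = 11*[4*3 - (-1)*(-3)] - (-2)*[(-6)*3 - (-1)*19] + 2*[(-6)*(-3) - 4*19]
  = 11*(9) - (-2)*(1) + 2*(-58) = -15
Dy = (-1)*[(-6)*3 - (-1)*19] - 11*[(-2)*3 - (-1)*(-4)] + 2*[(-2)*19 - (-6)*(-4)]
  = (-1)*(1) - 11*(-10) + 2*(-62) = -15
Dz = (-1)*[4*19 - (-6)*(-3)] - (-2)*[(-2)*19 - (-6)*(-4)] + 11*[(-2)*(-3) - 4*(-4)]
  = (-1)*(58) - (-2)*(-62) + 11*(22) = 60
x = Dx/D = -15/15 = -1, y = Dy/D = -15/15 = -1, z = Dz/D = 60/15 = 4
Check eq1: (-1)(-1) + (-2)(-1) + (2)(4) = 11 = 11 ✓
Check eq2: (-2)(-1) + (4)(-1) + (-1)(4) = -6 = -6 ✓
Check eq3: (-4)(-1) + (-3)(-1) + (3)(4) = 19 = 19 ✓

x = -1, y = -1, z = 4


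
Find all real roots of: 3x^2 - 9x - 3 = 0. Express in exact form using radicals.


Using the quadratic formula: x = (-b ± sqrt(b^2 - 4ac)) / (2a)
Here a = 3, b = -9, c = -3
Discriminant = b^2 - 4ac = (-9)^2 - 4(3)(-3) = 81 + 36 = 117
Since discriminant = 117 > 0, there are two real roots.
x = (9 ± 3*sqrt(13)) / 6
Simplifying: x = (3 ± sqrt(13)) / 2
Numerically: x ≈ 3.3028 or x ≈ -0.3028

x = (3 + sqrt(13)) / 2 or x = (3 - sqrt(13)) / 2


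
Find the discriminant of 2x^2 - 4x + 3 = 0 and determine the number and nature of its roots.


For ax^2 + bx + c = 0, discriminant D = b^2 - 4ac
Here a = 2, b = -4, c = 3
D = (-4)^2 - 4(2)(3) = 16 - 24 = -8

D = -8 < 0
The equation has no real roots (2 complex conjugate roots).

Discriminant = -8, no real roots (2 complex conjugate roots)


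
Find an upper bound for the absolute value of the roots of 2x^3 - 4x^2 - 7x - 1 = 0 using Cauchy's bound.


Cauchy's bound: all roots r satisfy |r| <= 1 + max(|a_i/a_n|) for i = 0,...,n-1
where a_n is the leading coefficient.

Coefficients: [2, -4, -7, -1]
Leading coefficient a_n = 2
Ratios |a_i/a_n|: 2, 7/2, 1/2
Maximum ratio: 7/2
Cauchy's bound: |r| <= 1 + 7/2 = 9/2

Upper bound = 9/2


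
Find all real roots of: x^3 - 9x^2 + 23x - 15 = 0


Let p(x) = x^3 - 9x^2 + 23x - 15. By the rational root theorem (leading coefficient 1), any rational root is an integer divisor of 15: try ±1, ±2, ... in turn.
Test x = 1: value = 0 ✓, so (x - 1) is a factor.
Synthetic division by (x - 1): bring down 1; 1(1) - 9 = -8; (-8)(1) + 23 = 15; 15(1) - 15 = 0 → quotient x^2 - 8x + 15, remainder 0.
Solve the quadratic x^2 - 8x + 15 = 0: discriminant = (-8)^2 - 4(1)(15) = 64 - 60 = 4.
sqrt(4) = 2, so x = (8 ± 2)/2: x = 5 or x = 3.

x = 1, x = 3, x = 5


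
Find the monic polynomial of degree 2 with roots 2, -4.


A monic polynomial with roots 2, -4 is:
p(x) = (x - 2)(x + 4)
After multiplying by (x - 2): x - 2
After multiplying by (x + 4): x^2 + 2x - 8

x^2 + 2x - 8


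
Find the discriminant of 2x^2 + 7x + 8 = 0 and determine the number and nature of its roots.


For ax^2 + bx + c = 0, discriminant D = b^2 - 4ac
Here a = 2, b = 7, c = 8
D = (7)^2 - 4(2)(8) = 49 - 64 = -15

D = -15 < 0
The equation has no real roots (2 complex conjugate roots).

Discriminant = -15, no real roots (2 complex conjugate roots)


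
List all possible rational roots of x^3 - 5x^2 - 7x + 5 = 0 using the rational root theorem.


Rational root theorem: possible roots are ±p/q where:
  p divides the constant term (5): p ∈ {1, 5}
  q divides the leading coefficient (1): q ∈ {1}

All possible rational roots: -5, -1, 1, 5

-5, -1, 1, 5


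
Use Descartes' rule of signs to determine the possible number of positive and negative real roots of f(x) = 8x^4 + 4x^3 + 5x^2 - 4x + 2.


Descartes' rule of signs:

For positive roots, count sign changes in f(x) = 8x^4 + 4x^3 + 5x^2 - 4x + 2:
Signs of coefficients: +, +, +, -, +
Number of sign changes: 2
Possible positive real roots: 2, 0

For negative roots, examine f(-x) = 8x^4 - 4x^3 + 5x^2 + 4x + 2:
Signs of coefficients: +, -, +, +, +
Number of sign changes: 2
Possible negative real roots: 2, 0

Positive roots: 2 or 0; Negative roots: 2 or 0


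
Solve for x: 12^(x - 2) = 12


Express both sides with the same base.
12 = 12^1
Since the bases match, equate exponents: x - 2 = 1
So x = 1 - (-2) = 3

x = 3


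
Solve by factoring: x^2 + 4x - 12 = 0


We need two numbers that multiply to -12 and add to 4.
Those numbers are 6 and -2 (since 6 * (-2) = -12 and 6 + (-2) = 4).
So x^2 + 4x - 12 = (x + 6)(x - 2) = 0
Setting each factor to zero: x = -6 or x = 2

x = -6, x = 2
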